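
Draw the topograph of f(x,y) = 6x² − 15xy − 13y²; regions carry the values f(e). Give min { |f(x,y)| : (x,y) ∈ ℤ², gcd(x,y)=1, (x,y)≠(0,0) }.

descent: ρ → (-13,15,6)  [lands on river]
river: ρ → (6,21,-4)
river: ρ → (-4,19,11)
river: ρ → (11,3,-12)
river: ρ → (-12,21,2)
river: ρ → (2,23,-1)
river: ρ → (-1,23,2)
river: ρ → (2,21,-12)
river: ρ → (-12,3,11)
river: ρ → (11,19,-4)
river: ρ → (-4,21,6)
river: ρ → (6,15,-13)
river: ρ → (-13,11,8)
river: ρ → (8,21,-3)
river: ρ → (-3,21,8)
river: ρ → (8,11,-13)
closes: descent 1, river 16
min |a| on river = 1

1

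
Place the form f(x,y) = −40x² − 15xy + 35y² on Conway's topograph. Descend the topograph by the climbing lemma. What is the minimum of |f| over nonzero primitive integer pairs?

descent: ρ → (35,15,-40)  [lands on river]
river: ρ → (-40,65,10)
river: ρ → (10,75,-5)
river: ρ → (-5,75,10)
river: ρ → (10,65,-40)
river: ρ → (-40,15,35)
river: ρ → (35,55,-20)
river: ρ → (-20,65,20)
river: ρ → (20,55,-35)
river: ρ → (-35,15,40)
river: ρ → (40,65,-10)
river: ρ → (-10,75,5)
river: ρ → (5,75,-10)
river: ρ → (-10,65,40)
river: ρ → (40,15,-35)
river: ρ → (-35,55,20)
river: ρ → (20,65,-20)
river: ρ → (-20,55,35)
closes: descent 1, river 18
min |a| on river = 5

5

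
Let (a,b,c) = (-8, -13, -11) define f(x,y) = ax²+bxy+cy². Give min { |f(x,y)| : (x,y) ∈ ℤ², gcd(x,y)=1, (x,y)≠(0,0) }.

translate: b→-3 (≡13 mod 16), so (8,13,11)→(8,-3,6)
flip: (8,-3,6)→(6,3,8)
reduced (well bottom): (6,3,8) with a≤c, −a<b≤a
well minimum |f| = |-6| = 6 (negative-definite)

6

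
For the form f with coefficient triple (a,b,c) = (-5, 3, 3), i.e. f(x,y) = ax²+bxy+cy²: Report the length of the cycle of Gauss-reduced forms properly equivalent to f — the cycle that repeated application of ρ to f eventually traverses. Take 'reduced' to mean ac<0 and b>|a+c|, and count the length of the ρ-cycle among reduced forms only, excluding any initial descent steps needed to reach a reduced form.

D = 69, ⌊√D⌋ = 8
river: ρ → (3,3,-5)
river: ρ → (-5,7,1)
river: ρ → (1,7,-5)
river: ρ → (-5,3,3)
ρ-cycle length = 4 (tail of 0 descent steps not counted)

4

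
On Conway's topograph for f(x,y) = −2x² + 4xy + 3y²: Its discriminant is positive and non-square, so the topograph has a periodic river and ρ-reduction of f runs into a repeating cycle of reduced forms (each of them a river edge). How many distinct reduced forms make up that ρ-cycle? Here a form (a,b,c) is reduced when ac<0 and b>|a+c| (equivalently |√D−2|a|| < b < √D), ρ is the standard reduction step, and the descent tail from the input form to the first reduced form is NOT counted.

D = 40, ⌊√D⌋ = 6
river: ρ → (3,2,-3)
river: ρ → (-3,4,2)
river: ρ → (2,4,-3)
river: ρ → (-3,2,3)
river: ρ → (3,4,-2)
river: ρ → (-2,4,3)
ρ-cycle length = 6 (tail of 0 descent steps not counted)

6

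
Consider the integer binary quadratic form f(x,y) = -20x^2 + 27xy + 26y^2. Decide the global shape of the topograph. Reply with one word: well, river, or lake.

D = b²−4ac = 27² − 4·(-20)·26 = 2809
D = 53² is a perfect square ⇒ form factors over ℤ ⇒ lakes

lake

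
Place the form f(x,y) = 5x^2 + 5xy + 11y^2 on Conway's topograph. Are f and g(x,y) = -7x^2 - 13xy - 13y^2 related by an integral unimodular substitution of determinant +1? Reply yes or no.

D₁ = -195, D₂ = -195
f: reduced (well bottom): (5,5,11) with a≤c, −a<b≤a
g is negative-definite; reduce −g:
−g: translate: b→-1 (≡13 mod 14), so (7,13,13)→(7,-1,7)
−g: flip: (7,-1,7)→(7,1,7)
−g: reduced (well bottom): (7,1,7) with a≤c, −a<b≤a
flip sign back: reduced form of g is (-7,-1,-7)
reduced forms (5, 5, 11) vs (-7, -1, -7) ⇒ inequivalent

no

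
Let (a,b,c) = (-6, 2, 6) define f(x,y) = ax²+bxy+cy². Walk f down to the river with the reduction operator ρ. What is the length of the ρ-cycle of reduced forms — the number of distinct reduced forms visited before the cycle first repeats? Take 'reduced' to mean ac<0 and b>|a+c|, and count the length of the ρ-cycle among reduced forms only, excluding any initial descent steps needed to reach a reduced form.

D = 148, ⌊√D⌋ = 12
river: ρ → (6,10,-2)
river: ρ → (-2,10,6)
river: ρ → (6,2,-6)
river: ρ → (-6,10,2)
river: ρ → (2,10,-6)
river: ρ → (-6,2,6)
ρ-cycle length = 6 (tail of 0 descent steps not counted)

6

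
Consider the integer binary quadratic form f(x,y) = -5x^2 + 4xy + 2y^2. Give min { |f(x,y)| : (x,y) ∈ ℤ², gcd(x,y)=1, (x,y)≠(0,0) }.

river: ρ → (2,4,-5)
river: ρ → (-5,6,1)
river: ρ → (1,6,-5)
river: ρ → (-5,4,2)
closes: descent 0, river 4
min |a| on river = 1

1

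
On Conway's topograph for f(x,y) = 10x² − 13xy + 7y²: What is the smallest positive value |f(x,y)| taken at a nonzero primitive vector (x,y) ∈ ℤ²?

translate: b→7 (≡-13 mod 20), so (10,-13,7)→(10,7,4)
flip: (10,7,4)→(4,-7,10)
translate: b→1 (≡-7 mod 8), so (4,-7,10)→(4,1,7)
reduced (well bottom): (4,1,7) with a≤c, −a<b≤a
well minimum = a = 4

4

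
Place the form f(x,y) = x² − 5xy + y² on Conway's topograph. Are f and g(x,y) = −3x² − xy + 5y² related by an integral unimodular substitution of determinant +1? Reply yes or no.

D₁ = 21, D₂ = 61
discriminants differ ⇒ not SL₂(ℤ)-equivalent

no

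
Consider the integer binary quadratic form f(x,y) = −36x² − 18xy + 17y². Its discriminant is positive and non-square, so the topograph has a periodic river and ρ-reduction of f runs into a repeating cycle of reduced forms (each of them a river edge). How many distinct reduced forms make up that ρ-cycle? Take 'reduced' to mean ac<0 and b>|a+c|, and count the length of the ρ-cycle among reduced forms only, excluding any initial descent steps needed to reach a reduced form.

D = 2772, ⌊√D⌋ = 52
descent: ρ → (17,52,-1)  [lands on river]
river: ρ → (-1,52,17)
river: ρ → (17,50,-4)
river: ρ → (-4,46,41)
river: ρ → (41,36,-9)
river: ρ → (-9,36,41)
river: ρ → (41,46,-4)
river: ρ → (-4,50,17)
ρ-cycle length = 8 (tail of 1 descent step not counted)

8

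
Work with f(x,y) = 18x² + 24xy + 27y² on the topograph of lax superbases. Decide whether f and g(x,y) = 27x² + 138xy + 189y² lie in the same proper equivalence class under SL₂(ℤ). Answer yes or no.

D₁ = -1368, D₂ = -1368
f: translate: b→-12 (≡24 mod 36), so (18,24,27)→(18,-12,21)
f: reduced (well bottom): (18,-12,21) with a≤c, −a<b≤a
g: translate: b→-24 (≡138 mod 54), so (27,138,189)→(27,-24,18)
g: flip: (27,-24,18)→(18,24,27)
g: translate: b→-12 (≡24 mod 36), so (18,24,27)→(18,-12,21)
g: reduced (well bottom): (18,-12,21) with a≤c, −a<b≤a
reduced forms (18, -12, 21) vs (18, -12, 21) ⇒ equivalent

yes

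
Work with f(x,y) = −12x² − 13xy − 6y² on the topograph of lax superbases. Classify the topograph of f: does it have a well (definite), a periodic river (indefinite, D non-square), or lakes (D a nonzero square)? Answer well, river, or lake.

D = b²−4ac = (-13)² − 4·(-12)·(-6) = -119
D < 0 ⇒ definite ⇒ every region one sign ⇒ single well

well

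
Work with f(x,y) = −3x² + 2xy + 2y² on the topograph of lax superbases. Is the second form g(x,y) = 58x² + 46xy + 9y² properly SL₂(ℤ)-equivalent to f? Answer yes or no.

D₁ = 28, D₂ = 28
river cycle of f (length 4): (2, 2, -3), (-3, 4, 1), (1, 4, -3), (-3, 2, 2)
river cycle of g (length 4): (1, 4, -3), (-3, 2, 2), (2, 2, -3), (-3, 4, 1)
cycles coincide ⇒ equivalent

yes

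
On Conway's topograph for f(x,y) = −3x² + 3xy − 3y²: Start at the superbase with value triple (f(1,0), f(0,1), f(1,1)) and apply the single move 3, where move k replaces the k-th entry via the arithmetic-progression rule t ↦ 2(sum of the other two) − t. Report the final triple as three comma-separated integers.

start (-3,-3,-3) = (f(1,0),f(0,1),f(1,1))
replace slot 3: 2·((-3)+(-3)) − (-3) = -9 → (-3,-3,-9)

-3,-3,-9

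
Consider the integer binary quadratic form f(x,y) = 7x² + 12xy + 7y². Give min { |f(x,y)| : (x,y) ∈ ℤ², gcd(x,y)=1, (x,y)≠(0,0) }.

translate: b→-2 (≡12 mod 14), so (7,12,7)→(7,-2,2)
flip: (7,-2,2)→(2,2,7)
reduced (well bottom): (2,2,7) with a≤c, −a<b≤a
well minimum = a = 2

2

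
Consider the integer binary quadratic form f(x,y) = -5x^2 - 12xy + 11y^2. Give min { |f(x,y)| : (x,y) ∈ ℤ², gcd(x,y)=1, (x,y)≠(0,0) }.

descent: ρ → (11,12,-5)  [lands on river]
river: ρ → (-5,18,2)
river: ρ → (2,18,-5)
river: ρ → (-5,12,11)
river: ρ → (11,10,-6)
river: ρ → (-6,14,7)
river: ρ → (7,14,-6)
river: ρ → (-6,10,11)
closes: descent 1, river 8
min |a| on river = 2

2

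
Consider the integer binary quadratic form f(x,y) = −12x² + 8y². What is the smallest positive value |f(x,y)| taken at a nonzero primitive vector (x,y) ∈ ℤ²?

descent: ρ → (8,16,-4)  [lands on river]
river: ρ → (-4,16,8)
closes: descent 1, river 2
min |a| on river = 4

4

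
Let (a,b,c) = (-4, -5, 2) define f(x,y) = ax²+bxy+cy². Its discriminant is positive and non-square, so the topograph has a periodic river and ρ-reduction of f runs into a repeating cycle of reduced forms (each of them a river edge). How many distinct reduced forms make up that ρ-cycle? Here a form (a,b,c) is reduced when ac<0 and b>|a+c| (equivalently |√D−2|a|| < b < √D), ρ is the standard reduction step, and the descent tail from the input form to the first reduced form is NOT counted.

D = 57, ⌊√D⌋ = 7
descent: ρ → (2,5,-4)  [lands on river]
river: ρ → (-4,3,3)
river: ρ → (3,3,-4)
river: ρ → (-4,5,2)
river: ρ → (2,7,-1)
river: ρ → (-1,7,2)
ρ-cycle length = 6 (tail of 1 descent step not counted)

6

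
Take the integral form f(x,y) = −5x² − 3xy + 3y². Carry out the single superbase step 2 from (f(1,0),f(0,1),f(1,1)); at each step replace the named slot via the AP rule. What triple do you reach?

start (-5,3,-5) = (f(1,0),f(0,1),f(1,1))
replace slot 2: 2·((-5)+(-5)) − 3 = -23 → (-5,-23,-5)

-5,-23,-5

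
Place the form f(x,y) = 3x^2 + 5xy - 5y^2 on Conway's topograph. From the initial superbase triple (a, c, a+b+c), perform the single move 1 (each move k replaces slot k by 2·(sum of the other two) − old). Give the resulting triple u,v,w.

start (3,-5,3) = (f(1,0),f(0,1),f(1,1))
replace slot 1: 2·((-5)+3) − 3 = -7 → (-7,-5,3)

-7,-5,3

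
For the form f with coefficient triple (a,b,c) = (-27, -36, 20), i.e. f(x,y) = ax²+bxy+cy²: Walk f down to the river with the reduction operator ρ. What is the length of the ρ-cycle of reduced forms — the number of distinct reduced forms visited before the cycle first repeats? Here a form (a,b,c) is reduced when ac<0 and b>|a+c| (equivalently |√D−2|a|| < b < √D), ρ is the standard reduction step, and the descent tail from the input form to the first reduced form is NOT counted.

D = 3456, ⌊√D⌋ = 58
descent: ρ → (20,36,-27)  [lands on river]
river: ρ → (-27,18,29)
river: ρ → (29,40,-16)
river: ρ → (-16,56,5)
river: ρ → (5,54,-27)
river: ρ → (-27,54,5)
river: ρ → (5,56,-16)
river: ρ → (-16,40,29)
river: ρ → (29,18,-27)
river: ρ → (-27,36,20)
river: ρ → (20,44,-19)
river: ρ → (-19,32,32)
river: ρ → (32,32,-19)
river: ρ → (-19,44,20)
ρ-cycle length = 14 (tail of 1 descent step not counted)

14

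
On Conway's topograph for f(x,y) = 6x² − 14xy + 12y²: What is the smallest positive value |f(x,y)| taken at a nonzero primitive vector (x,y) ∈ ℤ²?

translate: b→-2 (≡-14 mod 12), so (6,-14,12)→(6,-2,4)
flip: (6,-2,4)→(4,2,6)
reduced (well bottom): (4,2,6) with a≤c, −a<b≤a
well minimum = a = 4

4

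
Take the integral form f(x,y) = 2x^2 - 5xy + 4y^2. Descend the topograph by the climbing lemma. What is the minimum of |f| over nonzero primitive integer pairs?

translate: b→-1 (≡-5 mod 4), so (2,-5,4)→(2,-1,1)
flip: (2,-1,1)→(1,1,2)
reduced (well bottom): (1,1,2) with a≤c, −a<b≤a
well minimum = a = 1

1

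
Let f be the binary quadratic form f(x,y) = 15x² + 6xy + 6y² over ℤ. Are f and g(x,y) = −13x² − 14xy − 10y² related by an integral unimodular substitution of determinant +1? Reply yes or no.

D₁ = -324, D₂ = -324
f: flip: (15,6,6)→(6,-6,15)
f: translate: b→6 (≡-6 mod 12), so (6,-6,15)→(6,6,15)
f: reduced (well bottom): (6,6,15) with a≤c, −a<b≤a
g is negative-definite; reduce −g:
−g: translate: b→-12 (≡14 mod 26), so (13,14,10)→(13,-12,9)
−g: flip: (13,-12,9)→(9,12,13)
−g: translate: b→-6 (≡12 mod 18), so (9,12,13)→(9,-6,10)
−g: reduced (well bottom): (9,-6,10) with a≤c, −a<b≤a
flip sign back: reduced form of g is (-9,6,-10)
reduced forms (6, 6, 15) vs (-9, 6, -10) ⇒ inequivalent

no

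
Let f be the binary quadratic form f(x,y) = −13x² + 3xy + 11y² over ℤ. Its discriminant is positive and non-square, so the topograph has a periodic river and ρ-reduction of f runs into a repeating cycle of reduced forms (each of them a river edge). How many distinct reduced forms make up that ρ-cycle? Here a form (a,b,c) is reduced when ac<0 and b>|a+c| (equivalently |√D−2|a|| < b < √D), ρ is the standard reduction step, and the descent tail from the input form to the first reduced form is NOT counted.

D = 581, ⌊√D⌋ = 24
river: ρ → (11,19,-5)
river: ρ → (-5,21,7)
river: ρ → (7,21,-5)
river: ρ → (-5,19,11)
river: ρ → (11,3,-13)
river: ρ → (-13,23,1)
river: ρ → (1,23,-13)
river: ρ → (-13,3,11)
ρ-cycle length = 8 (tail of 0 descent steps not counted)

8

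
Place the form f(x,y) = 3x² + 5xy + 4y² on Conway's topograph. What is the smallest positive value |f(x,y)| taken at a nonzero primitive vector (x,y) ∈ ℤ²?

translate: b→-1 (≡5 mod 6), so (3,5,4)→(3,-1,2)
flip: (3,-1,2)→(2,1,3)
reduced (well bottom): (2,1,3) with a≤c, −a<b≤a
well minimum = a = 2

2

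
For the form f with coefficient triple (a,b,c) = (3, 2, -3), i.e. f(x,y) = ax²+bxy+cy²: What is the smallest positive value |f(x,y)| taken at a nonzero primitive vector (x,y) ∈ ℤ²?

river: ρ → (-3,4,2)
river: ρ → (2,4,-3)
river: ρ → (-3,2,3)
river: ρ → (3,4,-2)
river: ρ → (-2,4,3)
river: ρ → (3,2,-3)
closes: descent 0, river 6
min |a| on river = 2

2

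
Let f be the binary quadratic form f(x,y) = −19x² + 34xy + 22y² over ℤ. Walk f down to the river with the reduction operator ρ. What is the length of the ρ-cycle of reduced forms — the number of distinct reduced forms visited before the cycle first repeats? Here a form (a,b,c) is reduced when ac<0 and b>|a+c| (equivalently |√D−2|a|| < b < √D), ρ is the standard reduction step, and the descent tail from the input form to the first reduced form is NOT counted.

D = 2828, ⌊√D⌋ = 53
river: ρ → (22,10,-31)
river: ρ → (-31,52,1)
river: ρ → (1,52,-31)
river: ρ → (-31,10,22)
river: ρ → (22,34,-19)
river: ρ → (-19,42,14)
river: ρ → (14,42,-19)
river: ρ → (-19,34,22)
ρ-cycle length = 8 (tail of 0 descent steps not counted)

8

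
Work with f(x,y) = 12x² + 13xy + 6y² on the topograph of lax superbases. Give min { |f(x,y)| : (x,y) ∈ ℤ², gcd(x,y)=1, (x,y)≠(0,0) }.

translate: b→-11 (≡13 mod 24), so (12,13,6)→(12,-11,5)
flip: (12,-11,5)→(5,11,12)
translate: b→1 (≡11 mod 10), so (5,11,12)→(5,1,6)
reduced (well bottom): (5,1,6) with a≤c, −a<b≤a
well minimum = a = 5

5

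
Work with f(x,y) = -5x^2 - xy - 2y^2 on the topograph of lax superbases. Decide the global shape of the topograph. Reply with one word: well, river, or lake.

D = b²−4ac = (-1)² − 4·(-5)·(-2) = -39
D < 0 ⇒ definite ⇒ every region one sign ⇒ single well

well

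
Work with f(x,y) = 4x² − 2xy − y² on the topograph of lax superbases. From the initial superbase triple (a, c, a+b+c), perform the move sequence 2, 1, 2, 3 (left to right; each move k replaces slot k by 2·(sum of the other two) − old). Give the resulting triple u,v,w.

start (4,-1,1) = (f(1,0),f(0,1),f(1,1))
replace slot 2: 2·(4+1) − (-1) = 11 → (4,11,1)
replace slot 1: 2·(11+1) − 4 = 20 → (20,11,1)
replace slot 2: 2·(20+1) − 11 = 31 → (20,31,1)
replace slot 3: 2·(20+31) − 1 = 101 → (20,31,101)

20,31,101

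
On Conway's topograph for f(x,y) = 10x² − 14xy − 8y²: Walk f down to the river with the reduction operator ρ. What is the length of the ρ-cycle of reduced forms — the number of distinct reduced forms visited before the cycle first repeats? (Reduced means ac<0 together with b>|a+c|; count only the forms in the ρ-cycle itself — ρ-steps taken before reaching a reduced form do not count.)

D = 516, ⌊√D⌋ = 22
descent: ρ → (-8,14,10)  [lands on river]
river: ρ → (10,6,-12)
river: ρ → (-12,18,4)
river: ρ → (4,22,-2)
river: ρ → (-2,22,4)
river: ρ → (4,18,-12)
river: ρ → (-12,6,10)
river: ρ → (10,14,-8)
river: ρ → (-8,18,6)
river: ρ → (6,18,-8)
ρ-cycle length = 10 (tail of 1 descent step not counted)

10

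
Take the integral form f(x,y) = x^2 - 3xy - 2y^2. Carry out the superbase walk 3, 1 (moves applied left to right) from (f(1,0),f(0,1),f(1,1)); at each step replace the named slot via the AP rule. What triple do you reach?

start (1,-2,-4) = (f(1,0),f(0,1),f(1,1))
replace slot 3: 2·(1+(-2)) − (-4) = 2 → (1,-2,2)
replace slot 1: 2·((-2)+2) − 1 = -1 → (-1,-2,2)

-1,-2,2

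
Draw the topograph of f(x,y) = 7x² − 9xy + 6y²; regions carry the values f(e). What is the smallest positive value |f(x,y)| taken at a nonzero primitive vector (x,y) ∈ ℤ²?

translate: b→5 (≡-9 mod 14), so (7,-9,6)→(7,5,4)
flip: (7,5,4)→(4,-5,7)
translate: b→3 (≡-5 mod 8), so (4,-5,7)→(4,3,6)
reduced (well bottom): (4,3,6) with a≤c, −a<b≤a
well minimum = a = 4

4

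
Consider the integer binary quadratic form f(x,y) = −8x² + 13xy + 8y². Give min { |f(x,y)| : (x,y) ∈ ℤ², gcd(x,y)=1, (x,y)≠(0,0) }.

river: ρ → (8,19,-2)
river: ρ → (-2,17,17)
river: ρ → (17,17,-2)
river: ρ → (-2,19,8)
river: ρ → (8,13,-8)
river: ρ → (-8,19,2)
river: ρ → (2,17,-17)
river: ρ → (-17,17,2)
river: ρ → (2,19,-8)
river: ρ → (-8,13,8)
closes: descent 0, river 10
min |a| on river = 2

2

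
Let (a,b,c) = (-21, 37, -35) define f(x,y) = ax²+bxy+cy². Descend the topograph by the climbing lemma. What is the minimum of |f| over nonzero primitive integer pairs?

translate: b→5 (≡-37 mod 42), so (21,-37,35)→(21,5,19)
flip: (21,5,19)→(19,-5,21)
reduced (well bottom): (19,-5,21) with a≤c, −a<b≤a
well minimum |f| = |-19| = 19 (negative-definite)

19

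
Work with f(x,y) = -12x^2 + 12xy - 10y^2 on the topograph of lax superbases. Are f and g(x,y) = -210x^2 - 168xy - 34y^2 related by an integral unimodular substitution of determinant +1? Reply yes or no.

D₁ = -336, D₂ = -336
f is negative-definite; reduce −f:
−f: translate: b→12 (≡-12 mod 24), so (12,-12,10)→(12,12,10)
−f: flip: (12,12,10)→(10,-12,12)
−f: translate: b→8 (≡-12 mod 20), so (10,-12,12)→(10,8,10)
−f: reduced (well bottom): (10,8,10) with a≤c, −a<b≤a
flip sign back: reduced form of f is (-10,-8,-10)
g is negative-definite; reduce −g:
−g: flip: (210,168,34)→(34,-168,210)
−g: translate: b→-32 (≡-168 mod 68), so (34,-168,210)→(34,-32,10)
−g: flip: (34,-32,10)→(10,32,34)
−g: translate: b→-8 (≡32 mod 20), so (10,32,34)→(10,-8,10)
−g: flip: (10,-8,10)→(10,8,10)
−g: reduced (well bottom): (10,8,10) with a≤c, −a<b≤a
flip sign back: reduced form of g is (-10,-8,-10)
reduced forms (-10, -8, -10) vs (-10, -8, -10) ⇒ equivalent

yes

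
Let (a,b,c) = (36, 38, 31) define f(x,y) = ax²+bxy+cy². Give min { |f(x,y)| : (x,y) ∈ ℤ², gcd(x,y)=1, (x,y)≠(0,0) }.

translate: b→-34 (≡38 mod 72), so (36,38,31)→(36,-34,29)
flip: (36,-34,29)→(29,34,36)
translate: b→-24 (≡34 mod 58), so (29,34,36)→(29,-24,31)
reduced (well bottom): (29,-24,31) with a≤c, −a<b≤a
well minimum = a = 29

29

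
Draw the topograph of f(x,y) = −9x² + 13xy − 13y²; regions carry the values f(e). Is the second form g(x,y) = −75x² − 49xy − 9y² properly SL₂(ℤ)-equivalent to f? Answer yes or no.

D₁ = -299, D₂ = -299
f is negative-definite; reduce −f:
−f: translate: b→5 (≡-13 mod 18), so (9,-13,13)→(9,5,9)
−f: reduced (well bottom): (9,5,9) with a≤c, −a<b≤a
flip sign back: reduced form of f is (-9,-5,-9)
g is negative-definite; reduce −g:
−g: flip: (75,49,9)→(9,-49,75)
−g: translate: b→5 (≡-49 mod 18), so (9,-49,75)→(9,5,9)
−g: reduced (well bottom): (9,5,9) with a≤c, −a<b≤a
flip sign back: reduced form of g is (-9,-5,-9)
reduced forms (-9, -5, -9) vs (-9, -5, -9) ⇒ equivalent

yes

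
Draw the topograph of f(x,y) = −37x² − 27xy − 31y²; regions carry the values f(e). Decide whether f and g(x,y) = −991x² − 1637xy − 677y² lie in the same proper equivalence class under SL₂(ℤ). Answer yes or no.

D₁ = -3859, D₂ = -3859
f is negative-definite; reduce −f:
−f: flip: (37,27,31)→(31,-27,37)
−f: reduced (well bottom): (31,-27,37) with a≤c, −a<b≤a
flip sign back: reduced form of f is (-31,27,-37)
g is negative-definite; reduce −g:
−g: translate: b→-345 (≡1637 mod 1982), so (991,1637,677)→(991,-345,31)
−g: flip: (991,-345,31)→(31,345,991)
−g: translate: b→-27 (≡345 mod 62), so (31,345,991)→(31,-27,37)
−g: reduced (well bottom): (31,-27,37) with a≤c, −a<b≤a
flip sign back: reduced form of g is (-31,27,-37)
reduced forms (-31, 27, -37) vs (-31, 27, -37) ⇒ equivalent

yes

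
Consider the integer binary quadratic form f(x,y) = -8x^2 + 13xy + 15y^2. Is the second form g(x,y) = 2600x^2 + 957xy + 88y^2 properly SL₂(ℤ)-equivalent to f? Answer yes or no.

D₁ = 649, D₂ = 649
river cycle of f (length 34): (15, 17, -6), (-6, 19, 12), (12, 5, -13), (-13, 21, 4), (4, 19, -18), (-18, 17, 5), (5, 23, -6), (-6, 25, 1), (1, 25, -6), (-6, 23, 5), … (24 more)
river cycle of g (length 34): (15, 17, -6), (-6, 19, 12), (12, 5, -13), (-13, 21, 4), (4, 19, -18), (-18, 17, 5), (5, 23, -6), (-6, 25, 1), (1, 25, -6), (-6, 23, 5), … (24 more)
cycles coincide ⇒ equivalent

yes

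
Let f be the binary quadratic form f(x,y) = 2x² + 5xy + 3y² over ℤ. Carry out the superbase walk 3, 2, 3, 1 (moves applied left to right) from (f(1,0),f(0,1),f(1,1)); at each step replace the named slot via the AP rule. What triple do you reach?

start (2,3,10) = (f(1,0),f(0,1),f(1,1))
replace slot 3: 2·(2+3) − 10 = 0 → (2,3,0)
replace slot 2: 2·(2+0) − 3 = 1 → (2,1,0)
replace slot 3: 2·(2+1) − 0 = 6 → (2,1,6)
replace slot 1: 2·(1+6) − 2 = 12 → (12,1,6)

12,1,6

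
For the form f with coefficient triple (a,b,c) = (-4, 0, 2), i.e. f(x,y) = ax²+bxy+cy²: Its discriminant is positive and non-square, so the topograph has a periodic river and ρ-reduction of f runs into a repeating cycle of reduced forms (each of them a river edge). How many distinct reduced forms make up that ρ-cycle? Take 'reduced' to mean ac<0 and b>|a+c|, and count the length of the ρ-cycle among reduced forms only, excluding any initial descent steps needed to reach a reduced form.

D = 32, ⌊√D⌋ = 5
descent: ρ → (2,4,-2)  [lands on river]
river: ρ → (-2,4,2)
ρ-cycle length = 2 (tail of 1 descent step not counted)

2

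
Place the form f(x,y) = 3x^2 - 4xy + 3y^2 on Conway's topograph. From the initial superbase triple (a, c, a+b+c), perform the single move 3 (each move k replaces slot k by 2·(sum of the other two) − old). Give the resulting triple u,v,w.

start (3,3,2) = (f(1,0),f(0,1),f(1,1))
replace slot 3: 2·(3+3) − 2 = 10 → (3,3,10)

3,3,10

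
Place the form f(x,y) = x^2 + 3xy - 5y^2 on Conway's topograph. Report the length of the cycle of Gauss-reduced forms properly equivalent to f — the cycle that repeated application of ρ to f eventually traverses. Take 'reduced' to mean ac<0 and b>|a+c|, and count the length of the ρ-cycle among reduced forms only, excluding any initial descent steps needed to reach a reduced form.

D = 29, ⌊√D⌋ = 5
descent: ρ → (-5,-3,1)
descent: ρ → (1,5,-1)  [lands on river]
river: ρ → (-1,5,1)
ρ-cycle length = 2 (tail of 2 descent steps not counted)

2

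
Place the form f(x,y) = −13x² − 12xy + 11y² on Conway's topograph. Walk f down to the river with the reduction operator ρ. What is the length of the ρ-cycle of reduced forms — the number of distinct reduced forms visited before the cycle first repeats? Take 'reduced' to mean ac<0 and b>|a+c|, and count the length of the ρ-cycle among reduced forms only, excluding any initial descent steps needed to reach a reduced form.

D = 716, ⌊√D⌋ = 26
descent: ρ → (11,12,-13)  [lands on river]
river: ρ → (-13,14,10)
river: ρ → (10,26,-1)
river: ρ → (-1,26,10)
river: ρ → (10,14,-13)
river: ρ → (-13,12,11)
river: ρ → (11,10,-14)
river: ρ → (-14,18,7)
river: ρ → (7,24,-5)
river: ρ → (-5,26,2)
river: ρ → (2,26,-5)
river: ρ → (-5,24,7)
river: ρ → (7,18,-14)
river: ρ → (-14,10,11)
ρ-cycle length = 14 (tail of 1 descent step not counted)

14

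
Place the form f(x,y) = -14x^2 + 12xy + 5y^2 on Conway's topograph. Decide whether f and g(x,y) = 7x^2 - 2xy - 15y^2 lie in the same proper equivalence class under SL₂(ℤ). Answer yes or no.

D₁ = 424, D₂ = 424
river cycle of f (length 14): (5, 18, -5), (-5, 12, 14), (14, 16, -3), (-3, 20, 2), (2, 20, -3), (-3, 16, 14), (14, 12, -5), (-5, 18, 5), (5, 12, -14), (-14, 16, 3), … (4 more)
river cycle of g (length 18): (7, 12, -10), (-10, 8, 9), (9, 10, -9), (-9, 8, 10), (10, 12, -7), (-7, 16, 6), (6, 20, -1), (-1, 20, 6), (6, 16, -7), (-7, 12, 10), … (8 more)
cycles differ ⇒ inequivalent

no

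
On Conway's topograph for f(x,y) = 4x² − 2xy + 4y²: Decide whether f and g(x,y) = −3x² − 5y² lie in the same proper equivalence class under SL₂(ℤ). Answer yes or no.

D₁ = -60, D₂ = -60
f: flip: (4,-2,4)→(4,2,4)
f: reduced (well bottom): (4,2,4) with a≤c, −a<b≤a
g is negative-definite; reduce −g:
−g: reduced (well bottom): (3,0,5) with a≤c, −a<b≤a
flip sign back: reduced form of g is (-3,0,-5)
reduced forms (4, 2, 4) vs (-3, 0, -5) ⇒ inequivalent

no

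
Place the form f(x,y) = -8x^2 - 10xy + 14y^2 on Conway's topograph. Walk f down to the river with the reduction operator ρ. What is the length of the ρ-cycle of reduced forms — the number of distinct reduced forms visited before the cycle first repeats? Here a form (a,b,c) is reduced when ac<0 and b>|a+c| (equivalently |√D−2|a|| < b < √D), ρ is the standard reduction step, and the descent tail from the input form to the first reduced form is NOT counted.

D = 548, ⌊√D⌋ = 23
descent: ρ → (14,10,-8)  [lands on river]
river: ρ → (-8,22,2)
river: ρ → (2,22,-8)
river: ρ → (-8,10,14)
river: ρ → (14,18,-4)
river: ρ → (-4,22,4)
river: ρ → (4,18,-14)
river: ρ → (-14,10,8)
river: ρ → (8,22,-2)
river: ρ → (-2,22,8)
river: ρ → (8,10,-14)
river: ρ → (-14,18,4)
river: ρ → (4,22,-4)
river: ρ → (-4,18,14)
ρ-cycle length = 14 (tail of 1 descent step not counted)

14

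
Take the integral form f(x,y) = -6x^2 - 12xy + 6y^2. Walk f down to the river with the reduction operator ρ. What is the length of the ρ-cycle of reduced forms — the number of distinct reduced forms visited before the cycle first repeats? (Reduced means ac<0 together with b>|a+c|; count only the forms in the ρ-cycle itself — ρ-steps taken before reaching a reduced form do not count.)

D = 288, ⌊√D⌋ = 16
descent: ρ → (6,12,-6)  [lands on river]
river: ρ → (-6,12,6)
ρ-cycle length = 2 (tail of 1 descent step not counted)

2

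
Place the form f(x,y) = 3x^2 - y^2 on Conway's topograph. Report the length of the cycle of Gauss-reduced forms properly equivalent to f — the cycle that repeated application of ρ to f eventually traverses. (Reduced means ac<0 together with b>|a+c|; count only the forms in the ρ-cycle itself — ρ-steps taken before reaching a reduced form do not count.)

D = 12, ⌊√D⌋ = 3
descent: ρ → (-1,2,2)  [lands on river]
river: ρ → (2,2,-1)
ρ-cycle length = 2 (tail of 1 descent step not counted)

2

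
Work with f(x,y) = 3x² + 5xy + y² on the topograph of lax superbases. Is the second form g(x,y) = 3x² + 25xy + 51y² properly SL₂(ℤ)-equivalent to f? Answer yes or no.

D₁ = 13, D₂ = 13
river cycle of f (length 2): (1, 3, -1), (-1, 3, 1)
river cycle of g (length 2): (-1, 3, 1), (1, 3, -1)
cycles coincide ⇒ equivalent

yes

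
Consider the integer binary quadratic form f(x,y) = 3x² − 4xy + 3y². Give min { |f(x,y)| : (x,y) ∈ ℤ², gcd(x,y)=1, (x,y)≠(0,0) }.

translate: b→2 (≡-4 mod 6), so (3,-4,3)→(3,2,2)
flip: (3,2,2)→(2,-2,3)
translate: b→2 (≡-2 mod 4), so (2,-2,3)→(2,2,3)
reduced (well bottom): (2,2,3) with a≤c, −a<b≤a
well minimum = a = 2

2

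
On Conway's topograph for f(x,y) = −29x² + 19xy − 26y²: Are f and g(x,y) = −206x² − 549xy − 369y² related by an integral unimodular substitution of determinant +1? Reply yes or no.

D₁ = -2655, D₂ = -2655
f is negative-definite; reduce −f:
−f: flip: (29,-19,26)→(26,19,29)
−f: reduced (well bottom): (26,19,29) with a≤c, −a<b≤a
flip sign back: reduced form of f is (-26,-19,-29)
g is negative-definite; reduce −g:
−g: translate: b→137 (≡549 mod 412), so (206,549,369)→(206,137,26)
−g: flip: (206,137,26)→(26,-137,206)
−g: translate: b→19 (≡-137 mod 52), so (26,-137,206)→(26,19,29)
−g: reduced (well bottom): (26,19,29) with a≤c, −a<b≤a
flip sign back: reduced form of g is (-26,-19,-29)
reduced forms (-26, -19, -29) vs (-26, -19, -29) ⇒ equivalent

yes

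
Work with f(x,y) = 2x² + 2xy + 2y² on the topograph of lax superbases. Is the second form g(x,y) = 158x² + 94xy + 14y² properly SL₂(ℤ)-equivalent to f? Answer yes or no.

D₁ = -12, D₂ = -12
f: reduced (well bottom): (2,2,2) with a≤c, −a<b≤a
g: flip: (158,94,14)→(14,-94,158)
g: translate: b→-10 (≡-94 mod 28), so (14,-94,158)→(14,-10,2)
g: flip: (14,-10,2)→(2,10,14)
g: translate: b→2 (≡10 mod 4), so (2,10,14)→(2,2,2)
g: reduced (well bottom): (2,2,2) with a≤c, −a<b≤a
reduced forms (2, 2, 2) vs (2, 2, 2) ⇒ equivalent

yes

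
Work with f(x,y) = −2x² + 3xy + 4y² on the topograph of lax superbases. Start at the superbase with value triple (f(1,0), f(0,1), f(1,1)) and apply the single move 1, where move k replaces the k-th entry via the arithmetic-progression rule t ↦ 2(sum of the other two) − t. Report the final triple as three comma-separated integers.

start (-2,4,5) = (f(1,0),f(0,1),f(1,1))
replace slot 1: 2·(4+5) − (-2) = 20 → (20,4,5)

20,4,5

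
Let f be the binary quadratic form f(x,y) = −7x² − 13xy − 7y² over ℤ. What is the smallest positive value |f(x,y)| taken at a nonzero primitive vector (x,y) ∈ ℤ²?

translate: b→-1 (≡13 mod 14), so (7,13,7)→(7,-1,1)
flip: (7,-1,1)→(1,1,7)
reduced (well bottom): (1,1,7) with a≤c, −a<b≤a
well minimum |f| = |-1| = 1 (negative-definite)

1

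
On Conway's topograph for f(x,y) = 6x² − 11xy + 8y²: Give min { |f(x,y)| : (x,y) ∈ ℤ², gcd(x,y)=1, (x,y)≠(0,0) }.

translate: b→1 (≡-11 mod 12), so (6,-11,8)→(6,1,3)
flip: (6,1,3)→(3,-1,6)
reduced (well bottom): (3,-1,6) with a≤c, −a<b≤a
well minimum = a = 3

3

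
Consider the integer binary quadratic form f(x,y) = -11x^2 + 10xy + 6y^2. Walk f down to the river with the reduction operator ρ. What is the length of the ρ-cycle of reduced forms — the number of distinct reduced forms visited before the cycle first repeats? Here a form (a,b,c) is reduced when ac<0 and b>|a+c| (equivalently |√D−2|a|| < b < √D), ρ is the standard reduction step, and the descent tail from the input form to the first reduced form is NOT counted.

D = 364, ⌊√D⌋ = 19
river: ρ → (6,14,-7)
river: ρ → (-7,14,6)
river: ρ → (6,10,-11)
river: ρ → (-11,12,5)
river: ρ → (5,18,-2)
river: ρ → (-2,18,5)
river: ρ → (5,12,-11)
river: ρ → (-11,10,6)
ρ-cycle length = 8 (tail of 0 descent steps not counted)

8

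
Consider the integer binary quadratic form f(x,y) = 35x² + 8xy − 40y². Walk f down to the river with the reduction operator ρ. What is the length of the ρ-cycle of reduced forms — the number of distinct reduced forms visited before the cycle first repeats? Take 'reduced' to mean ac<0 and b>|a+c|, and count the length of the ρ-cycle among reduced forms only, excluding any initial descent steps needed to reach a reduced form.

D = 5664, ⌊√D⌋ = 75
river: ρ → (-40,72,3)
river: ρ → (3,72,-40)
river: ρ → (-40,8,35)
river: ρ → (35,62,-13)
river: ρ → (-13,68,20)
river: ρ → (20,52,-37)
river: ρ → (-37,22,35)
river: ρ → (35,48,-24)
river: ρ → (-24,48,35)
river: ρ → (35,22,-37)
river: ρ → (-37,52,20)
river: ρ → (20,68,-13)
river: ρ → (-13,62,35)
river: ρ → (35,8,-40)
ρ-cycle length = 14 (tail of 0 descent steps not counted)

14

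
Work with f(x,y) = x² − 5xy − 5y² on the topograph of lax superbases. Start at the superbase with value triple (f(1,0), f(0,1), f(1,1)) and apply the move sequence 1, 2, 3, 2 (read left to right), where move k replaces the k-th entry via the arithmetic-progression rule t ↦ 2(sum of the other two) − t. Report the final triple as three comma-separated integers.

start (1,-5,-9) = (f(1,0),f(0,1),f(1,1))
replace slot 1: 2·((-5)+(-9)) − 1 = -29 → (-29,-5,-9)
replace slot 2: 2·((-29)+(-9)) − (-5) = -71 → (-29,-71,-9)
replace slot 3: 2·((-29)+(-71)) − (-9) = -191 → (-29,-71,-191)
replace slot 2: 2·((-29)+(-191)) − (-71) = -369 → (-29,-369,-191)

-29,-369,-191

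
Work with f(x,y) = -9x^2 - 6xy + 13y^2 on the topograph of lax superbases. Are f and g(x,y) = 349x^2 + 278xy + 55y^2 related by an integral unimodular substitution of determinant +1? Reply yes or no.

D₁ = 504, D₂ = 504
river cycle of f (length 10): (13, 6, -9), (-9, 12, 10), (10, 8, -11), (-11, 14, 7), (7, 14, -11), (-11, 8, 10), (10, 12, -9), (-9, 6, 13), (13, 20, -2), (-2, 20, 13)
river cycle of g (length 10): (10, 8, -11), (-11, 14, 7), (7, 14, -11), (-11, 8, 10), (10, 12, -9), (-9, 6, 13), (13, 20, -2), (-2, 20, 13), (13, 6, -9), (-9, 12, 10)
cycles coincide ⇒ equivalent

yes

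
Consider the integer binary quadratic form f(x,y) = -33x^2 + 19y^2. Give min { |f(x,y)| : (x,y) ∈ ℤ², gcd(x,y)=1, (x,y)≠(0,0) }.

descent: ρ → (19,38,-14)  [lands on river]
river: ρ → (-14,46,7)
river: ρ → (7,38,-38)
river: ρ → (-38,38,7)
river: ρ → (7,46,-14)
river: ρ → (-14,38,19)
closes: descent 1, river 6
min |a| on river = 7

7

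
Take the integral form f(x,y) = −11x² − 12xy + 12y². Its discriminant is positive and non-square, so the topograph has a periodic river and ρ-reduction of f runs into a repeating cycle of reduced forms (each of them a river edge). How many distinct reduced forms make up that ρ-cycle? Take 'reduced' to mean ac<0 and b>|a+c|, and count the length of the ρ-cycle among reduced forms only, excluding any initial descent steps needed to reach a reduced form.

D = 672, ⌊√D⌋ = 25
descent: ρ → (12,12,-11)  [lands on river]
river: ρ → (-11,10,13)
river: ρ → (13,16,-8)
river: ρ → (-8,16,13)
river: ρ → (13,10,-11)
river: ρ → (-11,12,12)
ρ-cycle length = 6 (tail of 1 descent step not counted)

6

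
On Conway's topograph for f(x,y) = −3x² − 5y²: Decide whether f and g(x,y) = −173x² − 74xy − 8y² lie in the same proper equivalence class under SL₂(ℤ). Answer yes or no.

D₁ = -60, D₂ = -60
f is negative-definite; reduce −f:
−f: reduced (well bottom): (3,0,5) with a≤c, −a<b≤a
flip sign back: reduced form of f is (-3,0,-5)
g is negative-definite; reduce −g:
−g: flip: (173,74,8)→(8,-74,173)
−g: translate: b→6 (≡-74 mod 16), so (8,-74,173)→(8,6,3)
−g: flip: (8,6,3)→(3,-6,8)
−g: translate: b→0 (≡-6 mod 6), so (3,-6,8)→(3,0,5)
−g: reduced (well bottom): (3,0,5) with a≤c, −a<b≤a
flip sign back: reduced form of g is (-3,0,-5)
reduced forms (-3, 0, -5) vs (-3, 0, -5) ⇒ equivalent

yes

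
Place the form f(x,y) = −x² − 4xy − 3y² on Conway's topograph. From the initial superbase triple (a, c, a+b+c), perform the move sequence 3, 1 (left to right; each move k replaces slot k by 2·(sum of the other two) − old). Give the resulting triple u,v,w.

start (-1,-3,-8) = (f(1,0),f(0,1),f(1,1))
replace slot 3: 2·((-1)+(-3)) − (-8) = 0 → (-1,-3,0)
replace slot 1: 2·((-3)+0) − (-1) = -5 → (-5,-3,0)

-5,-3,0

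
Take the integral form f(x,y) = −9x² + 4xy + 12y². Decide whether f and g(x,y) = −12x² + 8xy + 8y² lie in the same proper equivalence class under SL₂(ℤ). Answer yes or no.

D₁ = 448, D₂ = 448
river cycle of f (length 6): (12, 20, -1), (-1, 20, 12), (12, 4, -9), (-9, 14, 7), (7, 14, -9), (-9, 4, 12)
river cycle of g (length 4): (8, 8, -12), (-12, 16, 4), (4, 16, -12), (-12, 8, 8)
cycles differ ⇒ inequivalent

no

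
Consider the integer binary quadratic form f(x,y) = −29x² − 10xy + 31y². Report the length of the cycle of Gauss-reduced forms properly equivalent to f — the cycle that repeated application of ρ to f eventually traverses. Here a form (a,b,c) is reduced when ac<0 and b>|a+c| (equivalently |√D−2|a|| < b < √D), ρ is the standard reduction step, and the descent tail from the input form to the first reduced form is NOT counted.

D = 3696, ⌊√D⌋ = 60
descent: ρ → (31,10,-29)  [lands on river]
river: ρ → (-29,48,12)
river: ρ → (12,48,-29)
river: ρ → (-29,10,31)
river: ρ → (31,52,-8)
river: ρ → (-8,60,3)
river: ρ → (3,60,-8)
river: ρ → (-8,52,31)
ρ-cycle length = 8 (tail of 1 descent step not counted)

8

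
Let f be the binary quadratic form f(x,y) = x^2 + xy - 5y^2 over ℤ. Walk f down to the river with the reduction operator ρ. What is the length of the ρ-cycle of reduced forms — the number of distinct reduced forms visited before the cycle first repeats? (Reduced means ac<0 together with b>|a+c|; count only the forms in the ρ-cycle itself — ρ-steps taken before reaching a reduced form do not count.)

D = 21, ⌊√D⌋ = 4
descent: ρ → (-5,-1,1)
descent: ρ → (1,3,-3)  [lands on river]
river: ρ → (-3,3,1)
ρ-cycle length = 2 (tail of 2 descent steps not counted)

2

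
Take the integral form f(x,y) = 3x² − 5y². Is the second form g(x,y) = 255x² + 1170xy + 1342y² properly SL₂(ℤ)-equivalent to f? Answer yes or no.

D₁ = 60, D₂ = 60
river cycle of f (length 2): (3, 6, -2), (-2, 6, 3)
river cycle of g (length 2): (3, 6, -2), (-2, 6, 3)
cycles coincide ⇒ equivalent

yes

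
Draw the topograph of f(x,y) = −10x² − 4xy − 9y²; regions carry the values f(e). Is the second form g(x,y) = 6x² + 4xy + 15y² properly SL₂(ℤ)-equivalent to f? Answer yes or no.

D₁ = -344, D₂ = -344
f is negative-definite; reduce −f:
−f: flip: (10,4,9)→(9,-4,10)
−f: reduced (well bottom): (9,-4,10) with a≤c, −a<b≤a
flip sign back: reduced form of f is (-9,4,-10)
g: reduced (well bottom): (6,4,15) with a≤c, −a<b≤a
reduced forms (-9, 4, -10) vs (6, 4, 15) ⇒ inequivalent

no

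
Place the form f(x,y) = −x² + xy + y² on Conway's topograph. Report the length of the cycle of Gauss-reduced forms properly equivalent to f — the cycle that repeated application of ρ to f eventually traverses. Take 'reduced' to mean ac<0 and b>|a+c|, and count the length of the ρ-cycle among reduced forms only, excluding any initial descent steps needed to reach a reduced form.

D = 5, ⌊√D⌋ = 2
river: ρ → (1,1,-1)
river: ρ → (-1,1,1)
ρ-cycle length = 2 (tail of 0 descent steps not counted)

2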